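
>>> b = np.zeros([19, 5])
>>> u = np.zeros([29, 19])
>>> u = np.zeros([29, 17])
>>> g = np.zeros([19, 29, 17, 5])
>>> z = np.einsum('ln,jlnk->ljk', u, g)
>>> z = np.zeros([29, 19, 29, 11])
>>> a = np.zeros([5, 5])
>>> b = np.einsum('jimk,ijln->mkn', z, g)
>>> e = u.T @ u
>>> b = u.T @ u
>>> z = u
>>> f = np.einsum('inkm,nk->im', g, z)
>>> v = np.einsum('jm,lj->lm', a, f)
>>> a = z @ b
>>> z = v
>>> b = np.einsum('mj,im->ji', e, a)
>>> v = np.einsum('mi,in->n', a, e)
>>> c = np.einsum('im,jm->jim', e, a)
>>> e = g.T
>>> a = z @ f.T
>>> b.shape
(17, 29)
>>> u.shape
(29, 17)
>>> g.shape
(19, 29, 17, 5)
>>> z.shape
(19, 5)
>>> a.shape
(19, 19)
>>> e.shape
(5, 17, 29, 19)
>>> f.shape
(19, 5)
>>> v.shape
(17,)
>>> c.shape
(29, 17, 17)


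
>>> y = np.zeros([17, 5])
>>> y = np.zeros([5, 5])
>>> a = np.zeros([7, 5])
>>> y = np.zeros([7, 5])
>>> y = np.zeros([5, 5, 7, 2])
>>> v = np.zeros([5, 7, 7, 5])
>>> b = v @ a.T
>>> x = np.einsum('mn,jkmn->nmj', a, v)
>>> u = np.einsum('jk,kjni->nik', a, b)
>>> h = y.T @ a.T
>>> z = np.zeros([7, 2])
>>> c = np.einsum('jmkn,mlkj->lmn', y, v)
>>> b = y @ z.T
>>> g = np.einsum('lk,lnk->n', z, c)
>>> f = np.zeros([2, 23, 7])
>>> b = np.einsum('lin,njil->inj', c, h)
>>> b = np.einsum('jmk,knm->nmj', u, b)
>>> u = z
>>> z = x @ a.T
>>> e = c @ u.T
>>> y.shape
(5, 5, 7, 2)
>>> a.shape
(7, 5)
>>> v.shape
(5, 7, 7, 5)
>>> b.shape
(2, 7, 7)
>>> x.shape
(5, 7, 5)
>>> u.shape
(7, 2)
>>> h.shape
(2, 7, 5, 7)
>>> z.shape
(5, 7, 7)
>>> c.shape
(7, 5, 2)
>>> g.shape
(5,)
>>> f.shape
(2, 23, 7)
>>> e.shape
(7, 5, 7)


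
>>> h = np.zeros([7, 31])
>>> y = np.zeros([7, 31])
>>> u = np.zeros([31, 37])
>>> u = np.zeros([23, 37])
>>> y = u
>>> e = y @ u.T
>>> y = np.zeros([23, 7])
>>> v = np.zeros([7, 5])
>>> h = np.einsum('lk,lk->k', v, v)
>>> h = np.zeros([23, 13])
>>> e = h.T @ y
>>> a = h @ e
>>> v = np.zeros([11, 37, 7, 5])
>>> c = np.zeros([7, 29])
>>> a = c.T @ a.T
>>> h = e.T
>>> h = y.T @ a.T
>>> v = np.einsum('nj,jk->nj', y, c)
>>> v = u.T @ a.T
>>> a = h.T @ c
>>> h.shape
(7, 29)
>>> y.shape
(23, 7)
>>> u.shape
(23, 37)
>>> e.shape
(13, 7)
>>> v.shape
(37, 29)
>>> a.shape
(29, 29)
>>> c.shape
(7, 29)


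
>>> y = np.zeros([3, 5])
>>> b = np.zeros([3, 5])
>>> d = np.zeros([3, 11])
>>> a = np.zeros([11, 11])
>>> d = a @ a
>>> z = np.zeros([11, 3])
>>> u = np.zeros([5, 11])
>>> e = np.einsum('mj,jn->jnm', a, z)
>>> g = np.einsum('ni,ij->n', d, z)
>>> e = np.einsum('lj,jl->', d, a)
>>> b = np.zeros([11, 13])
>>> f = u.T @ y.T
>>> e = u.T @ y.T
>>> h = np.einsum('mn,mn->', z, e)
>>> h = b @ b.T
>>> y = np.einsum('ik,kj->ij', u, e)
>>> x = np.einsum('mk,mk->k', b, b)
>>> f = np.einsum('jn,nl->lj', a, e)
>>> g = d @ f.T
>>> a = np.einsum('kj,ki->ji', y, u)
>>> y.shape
(5, 3)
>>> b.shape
(11, 13)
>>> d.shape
(11, 11)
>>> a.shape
(3, 11)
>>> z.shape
(11, 3)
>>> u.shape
(5, 11)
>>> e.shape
(11, 3)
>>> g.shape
(11, 3)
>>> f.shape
(3, 11)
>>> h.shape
(11, 11)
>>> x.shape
(13,)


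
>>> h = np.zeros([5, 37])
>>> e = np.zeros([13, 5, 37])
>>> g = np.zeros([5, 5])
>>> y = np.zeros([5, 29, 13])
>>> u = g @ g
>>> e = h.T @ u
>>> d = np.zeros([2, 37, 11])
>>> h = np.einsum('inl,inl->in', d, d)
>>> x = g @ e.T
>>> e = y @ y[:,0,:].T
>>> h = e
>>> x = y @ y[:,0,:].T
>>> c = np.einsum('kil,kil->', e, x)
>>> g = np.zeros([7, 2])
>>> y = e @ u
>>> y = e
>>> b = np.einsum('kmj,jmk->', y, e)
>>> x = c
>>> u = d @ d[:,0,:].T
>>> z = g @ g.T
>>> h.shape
(5, 29, 5)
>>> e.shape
(5, 29, 5)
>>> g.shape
(7, 2)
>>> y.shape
(5, 29, 5)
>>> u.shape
(2, 37, 2)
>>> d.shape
(2, 37, 11)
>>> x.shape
()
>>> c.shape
()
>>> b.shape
()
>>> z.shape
(7, 7)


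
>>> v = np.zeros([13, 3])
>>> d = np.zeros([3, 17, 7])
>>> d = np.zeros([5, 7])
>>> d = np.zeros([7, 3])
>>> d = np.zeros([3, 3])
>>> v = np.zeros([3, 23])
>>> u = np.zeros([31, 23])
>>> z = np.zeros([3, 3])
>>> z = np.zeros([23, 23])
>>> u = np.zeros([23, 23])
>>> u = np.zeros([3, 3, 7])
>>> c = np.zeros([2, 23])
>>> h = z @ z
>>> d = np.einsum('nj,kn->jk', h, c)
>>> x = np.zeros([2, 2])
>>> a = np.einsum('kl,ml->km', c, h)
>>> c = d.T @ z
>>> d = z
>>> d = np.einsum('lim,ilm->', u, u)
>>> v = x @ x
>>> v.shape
(2, 2)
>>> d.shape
()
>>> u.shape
(3, 3, 7)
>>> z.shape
(23, 23)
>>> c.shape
(2, 23)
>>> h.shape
(23, 23)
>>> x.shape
(2, 2)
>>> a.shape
(2, 23)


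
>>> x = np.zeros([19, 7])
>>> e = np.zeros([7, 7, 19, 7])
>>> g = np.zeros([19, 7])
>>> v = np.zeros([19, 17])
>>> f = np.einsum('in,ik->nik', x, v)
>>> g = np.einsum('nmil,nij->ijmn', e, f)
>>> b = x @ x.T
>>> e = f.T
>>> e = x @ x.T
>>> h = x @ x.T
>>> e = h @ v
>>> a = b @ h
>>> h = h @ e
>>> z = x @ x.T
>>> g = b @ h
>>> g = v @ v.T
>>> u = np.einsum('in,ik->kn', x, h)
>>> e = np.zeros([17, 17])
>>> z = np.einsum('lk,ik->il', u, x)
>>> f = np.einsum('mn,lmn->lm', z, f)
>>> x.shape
(19, 7)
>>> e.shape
(17, 17)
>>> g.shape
(19, 19)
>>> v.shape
(19, 17)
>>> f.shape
(7, 19)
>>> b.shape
(19, 19)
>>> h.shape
(19, 17)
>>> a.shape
(19, 19)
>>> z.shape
(19, 17)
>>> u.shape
(17, 7)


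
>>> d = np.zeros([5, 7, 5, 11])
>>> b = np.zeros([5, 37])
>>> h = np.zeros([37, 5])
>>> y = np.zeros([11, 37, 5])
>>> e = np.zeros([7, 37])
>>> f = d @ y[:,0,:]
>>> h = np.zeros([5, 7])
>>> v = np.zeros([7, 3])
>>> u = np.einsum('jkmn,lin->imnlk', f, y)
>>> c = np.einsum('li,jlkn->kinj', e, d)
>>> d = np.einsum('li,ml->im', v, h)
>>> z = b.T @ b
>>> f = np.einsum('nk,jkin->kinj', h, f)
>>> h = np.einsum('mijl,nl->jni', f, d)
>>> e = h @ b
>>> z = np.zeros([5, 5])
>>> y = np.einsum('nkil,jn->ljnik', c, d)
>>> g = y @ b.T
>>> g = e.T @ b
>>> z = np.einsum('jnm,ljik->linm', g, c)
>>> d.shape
(3, 5)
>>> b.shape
(5, 37)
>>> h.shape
(5, 3, 5)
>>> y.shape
(5, 3, 5, 11, 37)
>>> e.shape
(5, 3, 37)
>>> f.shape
(7, 5, 5, 5)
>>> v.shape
(7, 3)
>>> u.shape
(37, 5, 5, 11, 7)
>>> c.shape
(5, 37, 11, 5)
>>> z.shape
(5, 11, 3, 37)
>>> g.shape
(37, 3, 37)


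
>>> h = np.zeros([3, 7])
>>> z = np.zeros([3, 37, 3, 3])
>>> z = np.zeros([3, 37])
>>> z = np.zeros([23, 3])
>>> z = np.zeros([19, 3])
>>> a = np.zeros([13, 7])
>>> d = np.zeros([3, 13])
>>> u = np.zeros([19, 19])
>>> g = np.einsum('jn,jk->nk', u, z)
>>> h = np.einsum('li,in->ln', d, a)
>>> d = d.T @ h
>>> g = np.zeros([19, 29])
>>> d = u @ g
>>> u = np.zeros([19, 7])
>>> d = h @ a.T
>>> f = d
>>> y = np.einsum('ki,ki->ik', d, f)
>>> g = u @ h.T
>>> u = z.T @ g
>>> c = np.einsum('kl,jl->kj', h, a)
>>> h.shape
(3, 7)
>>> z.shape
(19, 3)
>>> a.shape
(13, 7)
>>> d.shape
(3, 13)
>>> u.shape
(3, 3)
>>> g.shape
(19, 3)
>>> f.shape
(3, 13)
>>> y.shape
(13, 3)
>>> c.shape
(3, 13)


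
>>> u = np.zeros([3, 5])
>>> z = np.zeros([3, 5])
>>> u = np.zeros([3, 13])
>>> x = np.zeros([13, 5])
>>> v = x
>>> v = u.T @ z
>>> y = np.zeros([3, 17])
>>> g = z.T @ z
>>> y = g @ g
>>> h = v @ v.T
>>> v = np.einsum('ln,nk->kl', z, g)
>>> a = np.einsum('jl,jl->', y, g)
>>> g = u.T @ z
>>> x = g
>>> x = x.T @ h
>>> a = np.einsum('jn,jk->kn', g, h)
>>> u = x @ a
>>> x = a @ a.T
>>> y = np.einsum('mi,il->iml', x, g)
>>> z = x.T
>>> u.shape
(5, 5)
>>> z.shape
(13, 13)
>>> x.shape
(13, 13)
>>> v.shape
(5, 3)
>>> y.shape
(13, 13, 5)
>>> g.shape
(13, 5)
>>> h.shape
(13, 13)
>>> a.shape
(13, 5)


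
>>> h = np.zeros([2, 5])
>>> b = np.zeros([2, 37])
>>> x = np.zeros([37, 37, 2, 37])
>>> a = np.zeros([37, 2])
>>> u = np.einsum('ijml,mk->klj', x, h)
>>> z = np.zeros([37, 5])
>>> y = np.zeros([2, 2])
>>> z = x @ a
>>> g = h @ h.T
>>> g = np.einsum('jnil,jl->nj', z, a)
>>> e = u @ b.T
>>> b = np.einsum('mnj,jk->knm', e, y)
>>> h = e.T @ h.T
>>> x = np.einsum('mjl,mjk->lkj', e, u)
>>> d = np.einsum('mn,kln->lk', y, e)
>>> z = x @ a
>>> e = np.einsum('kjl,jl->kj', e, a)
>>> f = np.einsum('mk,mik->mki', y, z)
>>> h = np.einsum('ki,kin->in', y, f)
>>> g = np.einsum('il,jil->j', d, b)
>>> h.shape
(2, 37)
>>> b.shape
(2, 37, 5)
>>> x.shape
(2, 37, 37)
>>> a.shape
(37, 2)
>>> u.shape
(5, 37, 37)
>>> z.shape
(2, 37, 2)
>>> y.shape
(2, 2)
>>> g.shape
(2,)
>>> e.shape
(5, 37)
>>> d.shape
(37, 5)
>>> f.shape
(2, 2, 37)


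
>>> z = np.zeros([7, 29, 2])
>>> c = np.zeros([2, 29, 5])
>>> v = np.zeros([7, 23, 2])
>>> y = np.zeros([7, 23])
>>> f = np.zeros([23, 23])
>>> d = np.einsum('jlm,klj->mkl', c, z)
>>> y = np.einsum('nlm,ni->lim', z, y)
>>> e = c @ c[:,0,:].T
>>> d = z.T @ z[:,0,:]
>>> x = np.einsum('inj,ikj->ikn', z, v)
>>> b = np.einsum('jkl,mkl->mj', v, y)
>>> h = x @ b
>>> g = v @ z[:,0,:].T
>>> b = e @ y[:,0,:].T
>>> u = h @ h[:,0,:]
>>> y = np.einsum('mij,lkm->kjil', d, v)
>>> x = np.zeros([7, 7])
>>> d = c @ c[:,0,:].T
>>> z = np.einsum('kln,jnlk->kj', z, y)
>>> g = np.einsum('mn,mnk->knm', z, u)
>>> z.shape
(7, 23)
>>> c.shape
(2, 29, 5)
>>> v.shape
(7, 23, 2)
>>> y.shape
(23, 2, 29, 7)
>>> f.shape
(23, 23)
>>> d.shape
(2, 29, 2)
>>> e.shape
(2, 29, 2)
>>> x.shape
(7, 7)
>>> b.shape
(2, 29, 29)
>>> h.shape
(7, 23, 7)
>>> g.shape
(7, 23, 7)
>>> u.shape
(7, 23, 7)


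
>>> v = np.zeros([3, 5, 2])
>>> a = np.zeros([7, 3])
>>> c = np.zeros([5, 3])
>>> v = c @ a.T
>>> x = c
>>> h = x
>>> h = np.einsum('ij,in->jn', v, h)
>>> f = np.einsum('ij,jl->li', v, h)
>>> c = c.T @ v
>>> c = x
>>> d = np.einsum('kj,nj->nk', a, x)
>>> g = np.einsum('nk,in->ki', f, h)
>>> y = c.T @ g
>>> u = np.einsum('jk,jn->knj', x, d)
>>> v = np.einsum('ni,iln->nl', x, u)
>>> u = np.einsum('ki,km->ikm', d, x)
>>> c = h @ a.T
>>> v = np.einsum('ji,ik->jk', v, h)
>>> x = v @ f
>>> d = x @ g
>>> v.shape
(5, 3)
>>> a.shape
(7, 3)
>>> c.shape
(7, 7)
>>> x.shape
(5, 5)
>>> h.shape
(7, 3)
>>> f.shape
(3, 5)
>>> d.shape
(5, 7)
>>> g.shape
(5, 7)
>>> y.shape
(3, 7)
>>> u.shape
(7, 5, 3)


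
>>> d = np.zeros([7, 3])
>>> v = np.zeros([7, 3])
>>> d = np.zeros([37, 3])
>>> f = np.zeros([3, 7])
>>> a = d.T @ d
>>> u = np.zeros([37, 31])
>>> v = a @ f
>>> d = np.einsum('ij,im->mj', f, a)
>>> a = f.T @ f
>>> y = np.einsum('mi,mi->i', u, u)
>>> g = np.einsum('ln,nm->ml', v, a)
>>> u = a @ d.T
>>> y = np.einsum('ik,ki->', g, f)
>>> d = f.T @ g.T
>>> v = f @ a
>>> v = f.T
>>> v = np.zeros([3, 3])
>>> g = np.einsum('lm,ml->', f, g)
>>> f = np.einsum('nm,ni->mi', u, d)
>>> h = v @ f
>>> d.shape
(7, 7)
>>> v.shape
(3, 3)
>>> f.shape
(3, 7)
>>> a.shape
(7, 7)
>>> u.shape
(7, 3)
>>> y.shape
()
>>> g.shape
()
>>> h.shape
(3, 7)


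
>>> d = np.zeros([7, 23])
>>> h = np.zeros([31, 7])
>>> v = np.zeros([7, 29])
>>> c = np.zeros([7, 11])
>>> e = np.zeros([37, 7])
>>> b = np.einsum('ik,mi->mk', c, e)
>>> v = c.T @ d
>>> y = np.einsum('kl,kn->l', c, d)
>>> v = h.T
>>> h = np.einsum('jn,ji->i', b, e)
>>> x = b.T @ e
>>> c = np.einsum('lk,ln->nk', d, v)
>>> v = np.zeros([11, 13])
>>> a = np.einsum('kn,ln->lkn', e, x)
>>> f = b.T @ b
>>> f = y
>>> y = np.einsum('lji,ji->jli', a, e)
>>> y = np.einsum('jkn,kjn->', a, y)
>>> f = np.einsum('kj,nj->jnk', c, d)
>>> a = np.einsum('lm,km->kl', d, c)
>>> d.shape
(7, 23)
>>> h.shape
(7,)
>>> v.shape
(11, 13)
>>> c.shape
(31, 23)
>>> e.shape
(37, 7)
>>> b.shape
(37, 11)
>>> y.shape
()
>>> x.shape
(11, 7)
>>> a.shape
(31, 7)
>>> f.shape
(23, 7, 31)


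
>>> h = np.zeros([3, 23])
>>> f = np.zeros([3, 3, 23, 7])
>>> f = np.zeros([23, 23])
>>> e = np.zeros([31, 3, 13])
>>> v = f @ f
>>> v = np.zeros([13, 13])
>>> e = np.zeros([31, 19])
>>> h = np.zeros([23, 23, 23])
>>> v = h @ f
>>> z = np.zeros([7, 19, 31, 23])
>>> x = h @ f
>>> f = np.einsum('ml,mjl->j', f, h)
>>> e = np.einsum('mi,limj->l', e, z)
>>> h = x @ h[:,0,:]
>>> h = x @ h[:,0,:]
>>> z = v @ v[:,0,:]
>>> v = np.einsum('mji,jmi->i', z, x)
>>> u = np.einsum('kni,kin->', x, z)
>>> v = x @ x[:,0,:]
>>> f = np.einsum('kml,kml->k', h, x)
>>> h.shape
(23, 23, 23)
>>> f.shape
(23,)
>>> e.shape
(7,)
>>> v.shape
(23, 23, 23)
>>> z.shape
(23, 23, 23)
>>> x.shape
(23, 23, 23)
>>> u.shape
()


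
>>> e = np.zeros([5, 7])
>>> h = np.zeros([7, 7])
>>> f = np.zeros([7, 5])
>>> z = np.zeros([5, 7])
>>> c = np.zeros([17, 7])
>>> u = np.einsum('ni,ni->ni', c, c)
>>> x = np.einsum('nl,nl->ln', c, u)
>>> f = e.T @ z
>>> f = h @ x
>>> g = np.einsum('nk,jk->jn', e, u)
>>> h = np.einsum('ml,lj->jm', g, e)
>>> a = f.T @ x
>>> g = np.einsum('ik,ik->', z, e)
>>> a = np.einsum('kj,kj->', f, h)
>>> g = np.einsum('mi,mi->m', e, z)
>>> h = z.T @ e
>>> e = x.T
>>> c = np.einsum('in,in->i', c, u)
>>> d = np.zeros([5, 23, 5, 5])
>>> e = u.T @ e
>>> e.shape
(7, 7)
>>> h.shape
(7, 7)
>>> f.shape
(7, 17)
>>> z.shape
(5, 7)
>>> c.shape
(17,)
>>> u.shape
(17, 7)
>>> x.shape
(7, 17)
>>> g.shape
(5,)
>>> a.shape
()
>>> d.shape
(5, 23, 5, 5)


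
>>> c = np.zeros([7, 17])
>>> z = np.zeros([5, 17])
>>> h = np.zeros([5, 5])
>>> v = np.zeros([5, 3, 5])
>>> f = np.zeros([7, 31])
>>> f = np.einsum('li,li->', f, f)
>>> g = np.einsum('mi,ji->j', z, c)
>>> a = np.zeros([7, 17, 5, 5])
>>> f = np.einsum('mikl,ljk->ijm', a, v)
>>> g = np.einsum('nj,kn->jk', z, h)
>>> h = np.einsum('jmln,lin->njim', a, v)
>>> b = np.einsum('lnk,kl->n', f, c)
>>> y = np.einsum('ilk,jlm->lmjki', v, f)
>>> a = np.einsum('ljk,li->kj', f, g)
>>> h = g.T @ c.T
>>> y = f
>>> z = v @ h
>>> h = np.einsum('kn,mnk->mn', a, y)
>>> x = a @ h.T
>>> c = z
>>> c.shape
(5, 3, 7)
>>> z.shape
(5, 3, 7)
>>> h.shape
(17, 3)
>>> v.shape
(5, 3, 5)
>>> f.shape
(17, 3, 7)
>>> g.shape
(17, 5)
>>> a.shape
(7, 3)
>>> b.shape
(3,)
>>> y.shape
(17, 3, 7)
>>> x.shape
(7, 17)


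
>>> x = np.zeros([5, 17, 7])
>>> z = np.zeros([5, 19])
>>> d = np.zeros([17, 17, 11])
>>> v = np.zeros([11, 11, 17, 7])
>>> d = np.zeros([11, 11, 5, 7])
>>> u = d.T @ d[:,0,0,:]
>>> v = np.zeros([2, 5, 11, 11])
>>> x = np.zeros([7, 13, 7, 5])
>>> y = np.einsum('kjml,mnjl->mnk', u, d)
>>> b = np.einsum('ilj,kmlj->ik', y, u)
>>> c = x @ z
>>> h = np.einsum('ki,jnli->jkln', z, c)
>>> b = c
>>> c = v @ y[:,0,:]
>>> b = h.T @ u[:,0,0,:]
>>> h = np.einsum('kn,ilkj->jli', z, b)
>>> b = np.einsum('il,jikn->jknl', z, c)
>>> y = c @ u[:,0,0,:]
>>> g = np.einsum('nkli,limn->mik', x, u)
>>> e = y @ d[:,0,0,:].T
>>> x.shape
(7, 13, 7, 5)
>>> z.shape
(5, 19)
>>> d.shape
(11, 11, 5, 7)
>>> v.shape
(2, 5, 11, 11)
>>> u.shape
(7, 5, 11, 7)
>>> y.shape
(2, 5, 11, 7)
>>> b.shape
(2, 11, 7, 19)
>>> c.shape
(2, 5, 11, 7)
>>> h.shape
(7, 7, 13)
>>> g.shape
(11, 5, 13)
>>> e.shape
(2, 5, 11, 11)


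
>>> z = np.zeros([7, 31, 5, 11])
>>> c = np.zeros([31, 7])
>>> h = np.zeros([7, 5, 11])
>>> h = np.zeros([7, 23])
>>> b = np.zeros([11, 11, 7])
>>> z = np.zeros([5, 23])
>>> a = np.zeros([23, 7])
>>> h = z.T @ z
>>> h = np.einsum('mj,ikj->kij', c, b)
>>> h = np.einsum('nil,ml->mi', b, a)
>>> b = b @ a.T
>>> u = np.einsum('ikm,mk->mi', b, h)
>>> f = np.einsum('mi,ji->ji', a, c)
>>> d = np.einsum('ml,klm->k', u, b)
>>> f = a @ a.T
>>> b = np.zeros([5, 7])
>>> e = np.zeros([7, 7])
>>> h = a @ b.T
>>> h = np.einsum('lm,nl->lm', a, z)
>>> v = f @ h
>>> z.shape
(5, 23)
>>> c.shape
(31, 7)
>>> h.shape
(23, 7)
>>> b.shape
(5, 7)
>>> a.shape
(23, 7)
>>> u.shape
(23, 11)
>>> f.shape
(23, 23)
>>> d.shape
(11,)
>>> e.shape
(7, 7)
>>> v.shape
(23, 7)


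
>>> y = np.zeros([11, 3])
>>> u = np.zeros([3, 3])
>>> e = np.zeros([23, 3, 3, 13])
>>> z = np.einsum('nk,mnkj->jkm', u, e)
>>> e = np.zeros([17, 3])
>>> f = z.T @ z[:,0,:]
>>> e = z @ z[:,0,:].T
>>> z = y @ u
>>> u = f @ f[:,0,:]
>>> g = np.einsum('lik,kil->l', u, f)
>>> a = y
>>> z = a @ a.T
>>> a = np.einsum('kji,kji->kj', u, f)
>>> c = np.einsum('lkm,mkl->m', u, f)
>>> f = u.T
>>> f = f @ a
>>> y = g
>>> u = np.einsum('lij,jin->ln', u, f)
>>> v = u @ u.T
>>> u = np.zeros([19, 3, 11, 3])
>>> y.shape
(23,)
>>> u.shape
(19, 3, 11, 3)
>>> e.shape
(13, 3, 13)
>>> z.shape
(11, 11)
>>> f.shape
(23, 3, 3)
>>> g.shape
(23,)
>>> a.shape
(23, 3)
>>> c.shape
(23,)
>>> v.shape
(23, 23)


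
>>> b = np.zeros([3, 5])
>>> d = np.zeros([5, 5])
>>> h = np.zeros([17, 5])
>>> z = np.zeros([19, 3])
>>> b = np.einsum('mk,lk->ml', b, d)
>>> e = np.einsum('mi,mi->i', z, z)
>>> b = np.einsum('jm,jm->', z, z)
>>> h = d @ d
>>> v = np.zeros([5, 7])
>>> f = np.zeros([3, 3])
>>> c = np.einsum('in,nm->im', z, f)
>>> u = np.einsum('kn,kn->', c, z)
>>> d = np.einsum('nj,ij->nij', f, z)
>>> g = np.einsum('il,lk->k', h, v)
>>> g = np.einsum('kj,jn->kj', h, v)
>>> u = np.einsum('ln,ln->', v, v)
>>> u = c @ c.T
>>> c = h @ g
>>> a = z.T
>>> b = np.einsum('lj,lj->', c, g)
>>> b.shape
()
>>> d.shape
(3, 19, 3)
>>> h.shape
(5, 5)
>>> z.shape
(19, 3)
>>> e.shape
(3,)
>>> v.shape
(5, 7)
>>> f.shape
(3, 3)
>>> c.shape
(5, 5)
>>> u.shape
(19, 19)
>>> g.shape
(5, 5)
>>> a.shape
(3, 19)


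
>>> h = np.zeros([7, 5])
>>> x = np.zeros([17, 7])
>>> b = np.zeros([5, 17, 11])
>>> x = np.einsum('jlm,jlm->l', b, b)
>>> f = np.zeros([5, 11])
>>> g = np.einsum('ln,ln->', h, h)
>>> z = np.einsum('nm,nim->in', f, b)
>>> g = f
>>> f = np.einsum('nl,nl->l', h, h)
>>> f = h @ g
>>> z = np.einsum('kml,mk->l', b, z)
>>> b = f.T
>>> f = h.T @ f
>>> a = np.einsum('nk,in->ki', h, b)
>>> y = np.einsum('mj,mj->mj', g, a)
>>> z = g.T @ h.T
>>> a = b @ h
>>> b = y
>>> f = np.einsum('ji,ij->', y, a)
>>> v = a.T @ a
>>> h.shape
(7, 5)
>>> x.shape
(17,)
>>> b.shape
(5, 11)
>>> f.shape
()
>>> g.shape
(5, 11)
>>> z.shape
(11, 7)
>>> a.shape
(11, 5)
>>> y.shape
(5, 11)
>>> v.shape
(5, 5)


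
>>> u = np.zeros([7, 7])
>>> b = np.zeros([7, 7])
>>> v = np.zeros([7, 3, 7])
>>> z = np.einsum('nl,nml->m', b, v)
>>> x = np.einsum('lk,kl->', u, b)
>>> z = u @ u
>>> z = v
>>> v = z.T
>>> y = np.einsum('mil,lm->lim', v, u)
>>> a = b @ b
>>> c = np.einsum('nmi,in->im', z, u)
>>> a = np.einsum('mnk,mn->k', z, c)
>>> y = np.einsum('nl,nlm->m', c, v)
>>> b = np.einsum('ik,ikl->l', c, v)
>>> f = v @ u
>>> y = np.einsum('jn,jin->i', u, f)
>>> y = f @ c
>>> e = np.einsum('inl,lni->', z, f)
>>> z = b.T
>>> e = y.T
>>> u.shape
(7, 7)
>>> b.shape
(7,)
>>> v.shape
(7, 3, 7)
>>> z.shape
(7,)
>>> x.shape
()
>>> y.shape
(7, 3, 3)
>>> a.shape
(7,)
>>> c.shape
(7, 3)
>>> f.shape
(7, 3, 7)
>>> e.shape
(3, 3, 7)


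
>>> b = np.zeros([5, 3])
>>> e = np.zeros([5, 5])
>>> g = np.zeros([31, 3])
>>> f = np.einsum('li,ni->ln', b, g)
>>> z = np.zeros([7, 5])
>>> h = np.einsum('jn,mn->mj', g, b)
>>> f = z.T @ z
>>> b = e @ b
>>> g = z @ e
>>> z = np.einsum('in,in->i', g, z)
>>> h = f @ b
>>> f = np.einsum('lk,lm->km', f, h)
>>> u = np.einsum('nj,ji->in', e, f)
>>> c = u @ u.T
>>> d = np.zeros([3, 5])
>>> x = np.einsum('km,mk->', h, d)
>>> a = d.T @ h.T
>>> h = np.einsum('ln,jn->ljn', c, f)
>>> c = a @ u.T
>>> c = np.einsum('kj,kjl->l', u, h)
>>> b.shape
(5, 3)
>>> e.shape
(5, 5)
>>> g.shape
(7, 5)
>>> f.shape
(5, 3)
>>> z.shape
(7,)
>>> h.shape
(3, 5, 3)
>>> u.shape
(3, 5)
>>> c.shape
(3,)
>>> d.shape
(3, 5)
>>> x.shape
()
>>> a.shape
(5, 5)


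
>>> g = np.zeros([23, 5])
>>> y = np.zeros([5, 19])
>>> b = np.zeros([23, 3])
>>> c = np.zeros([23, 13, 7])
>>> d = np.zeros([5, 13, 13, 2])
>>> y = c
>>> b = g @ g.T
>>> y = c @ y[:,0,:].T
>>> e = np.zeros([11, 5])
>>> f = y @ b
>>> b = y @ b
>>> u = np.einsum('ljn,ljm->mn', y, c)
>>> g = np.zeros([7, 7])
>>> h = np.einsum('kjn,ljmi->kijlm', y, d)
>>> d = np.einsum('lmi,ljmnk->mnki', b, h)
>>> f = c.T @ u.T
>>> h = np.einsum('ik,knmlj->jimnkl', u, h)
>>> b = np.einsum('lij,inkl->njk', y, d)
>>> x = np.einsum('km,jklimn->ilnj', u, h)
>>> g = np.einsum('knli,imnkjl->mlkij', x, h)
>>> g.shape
(7, 5, 2, 13, 23)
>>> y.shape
(23, 13, 23)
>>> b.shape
(5, 23, 13)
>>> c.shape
(23, 13, 7)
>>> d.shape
(13, 5, 13, 23)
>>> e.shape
(11, 5)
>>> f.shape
(7, 13, 7)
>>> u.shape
(7, 23)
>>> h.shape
(13, 7, 13, 2, 23, 5)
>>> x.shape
(2, 13, 5, 13)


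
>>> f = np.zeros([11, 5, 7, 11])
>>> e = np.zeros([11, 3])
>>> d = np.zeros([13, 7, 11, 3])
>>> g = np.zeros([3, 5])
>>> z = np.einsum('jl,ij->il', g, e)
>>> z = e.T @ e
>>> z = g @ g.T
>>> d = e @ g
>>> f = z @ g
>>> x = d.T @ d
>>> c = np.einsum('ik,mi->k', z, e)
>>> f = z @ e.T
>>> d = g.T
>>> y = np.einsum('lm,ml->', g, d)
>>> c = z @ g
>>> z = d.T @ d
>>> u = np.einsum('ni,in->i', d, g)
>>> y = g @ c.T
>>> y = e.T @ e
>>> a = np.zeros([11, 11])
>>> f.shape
(3, 11)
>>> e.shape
(11, 3)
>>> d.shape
(5, 3)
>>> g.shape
(3, 5)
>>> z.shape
(3, 3)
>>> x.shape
(5, 5)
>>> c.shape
(3, 5)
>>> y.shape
(3, 3)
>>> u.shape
(3,)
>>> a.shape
(11, 11)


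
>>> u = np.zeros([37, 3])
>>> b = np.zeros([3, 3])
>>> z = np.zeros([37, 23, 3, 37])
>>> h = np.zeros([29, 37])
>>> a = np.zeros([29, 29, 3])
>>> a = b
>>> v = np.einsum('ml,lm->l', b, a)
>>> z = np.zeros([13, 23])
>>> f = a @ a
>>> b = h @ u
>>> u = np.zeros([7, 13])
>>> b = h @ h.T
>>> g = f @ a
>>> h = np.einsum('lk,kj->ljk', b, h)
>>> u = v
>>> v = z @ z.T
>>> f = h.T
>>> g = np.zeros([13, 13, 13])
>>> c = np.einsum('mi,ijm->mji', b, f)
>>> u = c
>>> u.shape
(29, 37, 29)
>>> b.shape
(29, 29)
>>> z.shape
(13, 23)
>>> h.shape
(29, 37, 29)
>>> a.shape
(3, 3)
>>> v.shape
(13, 13)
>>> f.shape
(29, 37, 29)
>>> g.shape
(13, 13, 13)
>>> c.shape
(29, 37, 29)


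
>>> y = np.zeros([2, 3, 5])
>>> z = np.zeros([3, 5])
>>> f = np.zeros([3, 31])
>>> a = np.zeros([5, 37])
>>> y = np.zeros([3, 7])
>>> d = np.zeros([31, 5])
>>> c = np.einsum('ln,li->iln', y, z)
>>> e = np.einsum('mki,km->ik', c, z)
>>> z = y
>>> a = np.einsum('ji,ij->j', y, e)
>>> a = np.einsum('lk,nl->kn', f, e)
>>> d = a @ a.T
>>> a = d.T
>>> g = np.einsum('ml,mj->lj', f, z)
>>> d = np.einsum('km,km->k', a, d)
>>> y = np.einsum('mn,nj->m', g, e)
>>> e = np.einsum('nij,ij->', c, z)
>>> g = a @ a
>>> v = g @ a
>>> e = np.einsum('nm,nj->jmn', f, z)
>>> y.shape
(31,)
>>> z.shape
(3, 7)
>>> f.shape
(3, 31)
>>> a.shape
(31, 31)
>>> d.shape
(31,)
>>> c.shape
(5, 3, 7)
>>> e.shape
(7, 31, 3)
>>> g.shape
(31, 31)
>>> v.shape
(31, 31)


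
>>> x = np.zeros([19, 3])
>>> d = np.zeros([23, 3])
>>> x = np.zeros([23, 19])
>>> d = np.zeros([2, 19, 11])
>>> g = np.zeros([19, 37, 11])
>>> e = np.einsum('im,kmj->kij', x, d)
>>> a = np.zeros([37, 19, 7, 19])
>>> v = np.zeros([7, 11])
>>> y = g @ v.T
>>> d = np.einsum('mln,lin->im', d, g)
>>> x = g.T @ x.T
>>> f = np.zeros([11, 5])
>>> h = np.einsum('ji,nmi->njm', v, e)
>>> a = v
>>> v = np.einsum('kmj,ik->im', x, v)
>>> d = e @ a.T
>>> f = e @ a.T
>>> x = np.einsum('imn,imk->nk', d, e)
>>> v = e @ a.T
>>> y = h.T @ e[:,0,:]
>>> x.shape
(7, 11)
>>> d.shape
(2, 23, 7)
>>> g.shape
(19, 37, 11)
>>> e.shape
(2, 23, 11)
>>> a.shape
(7, 11)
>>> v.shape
(2, 23, 7)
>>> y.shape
(23, 7, 11)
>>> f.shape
(2, 23, 7)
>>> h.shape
(2, 7, 23)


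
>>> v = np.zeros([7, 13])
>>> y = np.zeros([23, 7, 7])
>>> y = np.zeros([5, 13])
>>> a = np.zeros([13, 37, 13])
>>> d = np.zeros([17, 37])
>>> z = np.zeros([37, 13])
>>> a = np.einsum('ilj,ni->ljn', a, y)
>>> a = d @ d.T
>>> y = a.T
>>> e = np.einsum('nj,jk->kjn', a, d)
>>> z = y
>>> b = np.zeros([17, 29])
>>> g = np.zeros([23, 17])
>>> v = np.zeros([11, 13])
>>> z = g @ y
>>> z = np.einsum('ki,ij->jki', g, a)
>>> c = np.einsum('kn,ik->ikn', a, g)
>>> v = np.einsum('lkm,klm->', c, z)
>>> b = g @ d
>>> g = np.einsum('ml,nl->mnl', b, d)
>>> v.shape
()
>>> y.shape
(17, 17)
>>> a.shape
(17, 17)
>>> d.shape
(17, 37)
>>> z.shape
(17, 23, 17)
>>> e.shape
(37, 17, 17)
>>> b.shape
(23, 37)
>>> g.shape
(23, 17, 37)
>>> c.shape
(23, 17, 17)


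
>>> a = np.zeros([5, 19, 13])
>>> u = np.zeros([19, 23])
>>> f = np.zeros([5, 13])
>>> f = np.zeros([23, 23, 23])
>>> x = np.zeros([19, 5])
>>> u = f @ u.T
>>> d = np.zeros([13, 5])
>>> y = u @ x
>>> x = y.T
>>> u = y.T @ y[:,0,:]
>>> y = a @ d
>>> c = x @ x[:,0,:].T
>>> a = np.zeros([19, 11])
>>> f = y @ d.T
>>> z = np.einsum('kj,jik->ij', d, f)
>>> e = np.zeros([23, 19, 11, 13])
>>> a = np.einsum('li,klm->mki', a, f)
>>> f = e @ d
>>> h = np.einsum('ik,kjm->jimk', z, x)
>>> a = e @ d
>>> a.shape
(23, 19, 11, 5)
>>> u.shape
(5, 23, 5)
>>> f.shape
(23, 19, 11, 5)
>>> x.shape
(5, 23, 23)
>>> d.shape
(13, 5)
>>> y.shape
(5, 19, 5)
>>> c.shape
(5, 23, 5)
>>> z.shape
(19, 5)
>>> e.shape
(23, 19, 11, 13)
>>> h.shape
(23, 19, 23, 5)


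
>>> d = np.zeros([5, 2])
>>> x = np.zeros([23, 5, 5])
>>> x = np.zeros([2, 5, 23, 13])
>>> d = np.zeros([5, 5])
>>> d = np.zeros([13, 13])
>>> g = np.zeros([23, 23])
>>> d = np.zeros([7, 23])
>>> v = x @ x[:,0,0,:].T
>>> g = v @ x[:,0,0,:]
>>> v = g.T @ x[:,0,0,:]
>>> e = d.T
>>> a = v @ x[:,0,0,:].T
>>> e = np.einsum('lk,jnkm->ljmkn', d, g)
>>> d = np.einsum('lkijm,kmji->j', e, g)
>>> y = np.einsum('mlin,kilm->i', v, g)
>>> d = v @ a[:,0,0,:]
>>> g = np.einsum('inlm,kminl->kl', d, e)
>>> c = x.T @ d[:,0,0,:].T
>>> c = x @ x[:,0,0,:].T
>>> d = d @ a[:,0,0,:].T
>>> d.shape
(13, 23, 5, 13)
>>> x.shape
(2, 5, 23, 13)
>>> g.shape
(7, 5)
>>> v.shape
(13, 23, 5, 13)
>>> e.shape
(7, 2, 13, 23, 5)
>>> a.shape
(13, 23, 5, 2)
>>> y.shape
(5,)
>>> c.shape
(2, 5, 23, 2)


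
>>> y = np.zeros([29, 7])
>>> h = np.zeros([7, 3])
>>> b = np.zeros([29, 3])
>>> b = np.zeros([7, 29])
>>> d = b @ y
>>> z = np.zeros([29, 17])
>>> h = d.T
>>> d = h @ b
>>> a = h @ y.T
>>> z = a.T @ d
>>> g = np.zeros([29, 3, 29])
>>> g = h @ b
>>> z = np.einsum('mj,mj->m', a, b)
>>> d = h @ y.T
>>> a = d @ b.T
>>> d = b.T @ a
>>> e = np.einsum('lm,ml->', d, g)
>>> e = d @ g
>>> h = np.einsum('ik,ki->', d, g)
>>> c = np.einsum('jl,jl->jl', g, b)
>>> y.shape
(29, 7)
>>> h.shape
()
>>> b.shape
(7, 29)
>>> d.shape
(29, 7)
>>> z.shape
(7,)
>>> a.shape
(7, 7)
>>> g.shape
(7, 29)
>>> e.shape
(29, 29)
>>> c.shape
(7, 29)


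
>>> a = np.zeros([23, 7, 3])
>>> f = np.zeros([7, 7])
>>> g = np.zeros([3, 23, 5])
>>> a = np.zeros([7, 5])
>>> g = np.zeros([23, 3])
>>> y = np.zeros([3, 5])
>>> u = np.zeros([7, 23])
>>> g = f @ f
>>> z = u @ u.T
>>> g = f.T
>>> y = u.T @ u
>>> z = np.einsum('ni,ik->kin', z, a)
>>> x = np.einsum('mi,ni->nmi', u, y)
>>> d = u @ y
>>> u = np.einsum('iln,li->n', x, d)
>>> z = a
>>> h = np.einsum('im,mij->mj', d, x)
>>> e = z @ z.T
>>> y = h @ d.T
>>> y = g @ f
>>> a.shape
(7, 5)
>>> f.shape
(7, 7)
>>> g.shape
(7, 7)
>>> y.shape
(7, 7)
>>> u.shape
(23,)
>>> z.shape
(7, 5)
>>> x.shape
(23, 7, 23)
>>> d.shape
(7, 23)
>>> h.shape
(23, 23)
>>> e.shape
(7, 7)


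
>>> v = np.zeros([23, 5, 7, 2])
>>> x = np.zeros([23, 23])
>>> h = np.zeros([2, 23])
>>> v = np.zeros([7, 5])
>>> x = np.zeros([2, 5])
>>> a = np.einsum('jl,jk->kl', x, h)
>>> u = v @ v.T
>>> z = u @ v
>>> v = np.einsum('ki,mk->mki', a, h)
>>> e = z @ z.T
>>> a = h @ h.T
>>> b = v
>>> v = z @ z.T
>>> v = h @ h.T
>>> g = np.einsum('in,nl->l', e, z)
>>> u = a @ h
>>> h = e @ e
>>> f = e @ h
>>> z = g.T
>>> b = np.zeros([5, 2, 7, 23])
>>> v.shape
(2, 2)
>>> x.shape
(2, 5)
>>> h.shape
(7, 7)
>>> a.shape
(2, 2)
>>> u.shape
(2, 23)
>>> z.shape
(5,)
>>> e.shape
(7, 7)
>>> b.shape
(5, 2, 7, 23)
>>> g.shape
(5,)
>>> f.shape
(7, 7)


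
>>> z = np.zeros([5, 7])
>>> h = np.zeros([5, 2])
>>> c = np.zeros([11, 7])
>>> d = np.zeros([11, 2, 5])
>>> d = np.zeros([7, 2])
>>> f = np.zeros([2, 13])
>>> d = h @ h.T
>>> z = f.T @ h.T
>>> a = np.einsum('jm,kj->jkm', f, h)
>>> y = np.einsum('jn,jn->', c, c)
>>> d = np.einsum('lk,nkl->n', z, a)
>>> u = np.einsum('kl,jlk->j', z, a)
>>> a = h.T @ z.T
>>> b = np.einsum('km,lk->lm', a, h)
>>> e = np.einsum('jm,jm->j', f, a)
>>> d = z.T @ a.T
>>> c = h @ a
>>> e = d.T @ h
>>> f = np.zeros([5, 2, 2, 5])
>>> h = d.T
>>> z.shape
(13, 5)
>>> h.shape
(2, 5)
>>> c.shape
(5, 13)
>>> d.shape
(5, 2)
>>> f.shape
(5, 2, 2, 5)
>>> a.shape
(2, 13)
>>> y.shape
()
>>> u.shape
(2,)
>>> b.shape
(5, 13)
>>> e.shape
(2, 2)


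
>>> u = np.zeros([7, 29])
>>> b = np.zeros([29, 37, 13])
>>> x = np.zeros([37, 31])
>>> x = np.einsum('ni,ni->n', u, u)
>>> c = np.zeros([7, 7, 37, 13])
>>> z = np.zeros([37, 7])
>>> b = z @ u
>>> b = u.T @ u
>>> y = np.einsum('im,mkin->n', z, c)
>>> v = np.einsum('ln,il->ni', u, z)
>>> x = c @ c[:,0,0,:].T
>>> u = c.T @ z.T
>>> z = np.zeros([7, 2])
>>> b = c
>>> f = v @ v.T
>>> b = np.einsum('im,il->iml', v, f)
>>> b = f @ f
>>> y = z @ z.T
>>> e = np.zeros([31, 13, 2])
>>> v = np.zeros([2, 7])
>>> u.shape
(13, 37, 7, 37)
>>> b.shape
(29, 29)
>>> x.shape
(7, 7, 37, 7)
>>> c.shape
(7, 7, 37, 13)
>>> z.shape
(7, 2)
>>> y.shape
(7, 7)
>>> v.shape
(2, 7)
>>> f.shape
(29, 29)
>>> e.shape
(31, 13, 2)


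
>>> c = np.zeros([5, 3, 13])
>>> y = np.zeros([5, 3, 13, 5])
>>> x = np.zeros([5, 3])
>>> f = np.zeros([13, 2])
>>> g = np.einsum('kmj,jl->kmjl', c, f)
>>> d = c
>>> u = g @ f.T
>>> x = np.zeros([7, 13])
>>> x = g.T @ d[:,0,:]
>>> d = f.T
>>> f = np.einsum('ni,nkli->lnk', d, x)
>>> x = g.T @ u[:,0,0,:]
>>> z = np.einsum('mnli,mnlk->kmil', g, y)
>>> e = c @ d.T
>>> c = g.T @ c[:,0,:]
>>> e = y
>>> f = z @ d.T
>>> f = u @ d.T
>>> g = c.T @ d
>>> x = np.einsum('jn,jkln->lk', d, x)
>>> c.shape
(2, 13, 3, 13)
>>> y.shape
(5, 3, 13, 5)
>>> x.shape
(3, 13)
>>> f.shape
(5, 3, 13, 2)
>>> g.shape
(13, 3, 13, 13)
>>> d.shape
(2, 13)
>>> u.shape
(5, 3, 13, 13)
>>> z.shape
(5, 5, 2, 13)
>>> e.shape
(5, 3, 13, 5)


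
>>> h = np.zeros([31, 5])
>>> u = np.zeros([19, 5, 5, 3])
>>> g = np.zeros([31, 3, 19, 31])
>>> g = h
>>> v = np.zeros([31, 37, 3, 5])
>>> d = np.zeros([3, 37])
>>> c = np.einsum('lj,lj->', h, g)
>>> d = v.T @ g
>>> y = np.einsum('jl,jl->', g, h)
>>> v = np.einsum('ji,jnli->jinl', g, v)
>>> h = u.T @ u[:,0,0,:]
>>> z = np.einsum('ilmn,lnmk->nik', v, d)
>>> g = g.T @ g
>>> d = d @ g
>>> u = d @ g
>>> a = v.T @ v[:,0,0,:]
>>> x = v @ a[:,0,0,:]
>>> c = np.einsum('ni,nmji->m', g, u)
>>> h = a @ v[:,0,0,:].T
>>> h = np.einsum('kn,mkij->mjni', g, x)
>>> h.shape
(31, 3, 5, 37)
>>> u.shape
(5, 3, 37, 5)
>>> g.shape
(5, 5)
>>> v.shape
(31, 5, 37, 3)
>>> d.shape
(5, 3, 37, 5)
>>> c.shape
(3,)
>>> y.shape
()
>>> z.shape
(3, 31, 5)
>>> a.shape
(3, 37, 5, 3)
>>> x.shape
(31, 5, 37, 3)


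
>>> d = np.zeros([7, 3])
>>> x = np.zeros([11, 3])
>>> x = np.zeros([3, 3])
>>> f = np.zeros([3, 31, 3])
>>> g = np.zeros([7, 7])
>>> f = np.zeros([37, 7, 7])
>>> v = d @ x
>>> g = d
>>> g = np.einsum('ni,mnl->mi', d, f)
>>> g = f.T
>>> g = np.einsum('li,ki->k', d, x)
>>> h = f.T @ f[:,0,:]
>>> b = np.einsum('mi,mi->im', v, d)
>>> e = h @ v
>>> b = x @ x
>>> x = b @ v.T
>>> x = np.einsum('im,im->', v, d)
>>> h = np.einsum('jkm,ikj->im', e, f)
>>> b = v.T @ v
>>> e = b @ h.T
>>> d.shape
(7, 3)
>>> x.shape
()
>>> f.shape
(37, 7, 7)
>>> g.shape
(3,)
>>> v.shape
(7, 3)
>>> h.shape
(37, 3)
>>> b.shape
(3, 3)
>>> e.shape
(3, 37)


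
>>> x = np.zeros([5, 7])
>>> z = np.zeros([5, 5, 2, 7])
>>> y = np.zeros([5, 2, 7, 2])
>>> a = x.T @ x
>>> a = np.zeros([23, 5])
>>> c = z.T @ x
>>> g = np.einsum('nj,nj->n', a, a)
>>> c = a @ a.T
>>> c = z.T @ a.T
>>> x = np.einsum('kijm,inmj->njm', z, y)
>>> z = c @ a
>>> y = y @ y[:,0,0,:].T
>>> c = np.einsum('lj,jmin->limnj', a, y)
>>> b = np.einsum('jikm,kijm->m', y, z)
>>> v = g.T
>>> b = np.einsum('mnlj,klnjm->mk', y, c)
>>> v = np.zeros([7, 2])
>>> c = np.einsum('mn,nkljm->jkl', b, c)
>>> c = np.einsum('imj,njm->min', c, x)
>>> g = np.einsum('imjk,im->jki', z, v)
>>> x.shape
(2, 2, 7)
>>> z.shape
(7, 2, 5, 5)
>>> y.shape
(5, 2, 7, 5)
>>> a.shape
(23, 5)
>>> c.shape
(7, 5, 2)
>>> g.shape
(5, 5, 7)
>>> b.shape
(5, 23)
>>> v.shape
(7, 2)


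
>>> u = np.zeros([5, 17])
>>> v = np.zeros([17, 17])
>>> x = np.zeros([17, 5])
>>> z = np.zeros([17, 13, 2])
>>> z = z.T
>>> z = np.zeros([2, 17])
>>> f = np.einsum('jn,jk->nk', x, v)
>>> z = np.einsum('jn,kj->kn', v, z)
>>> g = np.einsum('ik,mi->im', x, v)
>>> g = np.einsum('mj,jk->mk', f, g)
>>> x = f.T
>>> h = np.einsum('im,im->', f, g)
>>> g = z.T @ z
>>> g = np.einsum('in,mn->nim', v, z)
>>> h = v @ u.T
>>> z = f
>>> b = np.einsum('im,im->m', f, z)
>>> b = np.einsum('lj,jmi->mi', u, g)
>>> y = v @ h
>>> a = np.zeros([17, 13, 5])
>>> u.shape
(5, 17)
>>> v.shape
(17, 17)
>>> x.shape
(17, 5)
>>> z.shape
(5, 17)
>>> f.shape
(5, 17)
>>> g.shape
(17, 17, 2)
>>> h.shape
(17, 5)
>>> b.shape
(17, 2)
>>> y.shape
(17, 5)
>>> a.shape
(17, 13, 5)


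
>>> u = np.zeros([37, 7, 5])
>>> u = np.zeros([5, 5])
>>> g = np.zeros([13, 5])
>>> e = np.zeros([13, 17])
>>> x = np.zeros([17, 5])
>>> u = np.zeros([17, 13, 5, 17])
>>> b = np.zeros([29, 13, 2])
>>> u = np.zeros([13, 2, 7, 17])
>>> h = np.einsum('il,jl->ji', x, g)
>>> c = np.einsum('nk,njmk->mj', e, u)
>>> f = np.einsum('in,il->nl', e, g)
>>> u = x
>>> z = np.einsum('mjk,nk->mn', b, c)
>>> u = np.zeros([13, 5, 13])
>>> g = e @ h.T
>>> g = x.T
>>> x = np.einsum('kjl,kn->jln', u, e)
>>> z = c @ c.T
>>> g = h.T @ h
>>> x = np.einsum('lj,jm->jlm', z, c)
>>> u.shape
(13, 5, 13)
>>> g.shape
(17, 17)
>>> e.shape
(13, 17)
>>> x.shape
(7, 7, 2)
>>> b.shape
(29, 13, 2)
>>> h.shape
(13, 17)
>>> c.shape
(7, 2)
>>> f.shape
(17, 5)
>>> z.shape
(7, 7)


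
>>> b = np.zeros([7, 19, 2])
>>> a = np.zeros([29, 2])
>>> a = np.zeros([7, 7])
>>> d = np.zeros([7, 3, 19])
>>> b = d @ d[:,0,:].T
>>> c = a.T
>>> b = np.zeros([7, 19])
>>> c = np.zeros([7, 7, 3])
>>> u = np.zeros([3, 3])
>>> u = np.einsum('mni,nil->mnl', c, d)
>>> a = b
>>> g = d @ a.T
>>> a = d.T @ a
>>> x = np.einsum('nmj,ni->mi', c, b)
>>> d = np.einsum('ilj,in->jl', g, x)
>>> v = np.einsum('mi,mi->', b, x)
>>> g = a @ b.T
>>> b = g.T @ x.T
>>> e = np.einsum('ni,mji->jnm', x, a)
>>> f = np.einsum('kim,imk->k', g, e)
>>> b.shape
(7, 3, 7)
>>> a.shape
(19, 3, 19)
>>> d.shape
(7, 3)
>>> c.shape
(7, 7, 3)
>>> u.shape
(7, 7, 19)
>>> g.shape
(19, 3, 7)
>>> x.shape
(7, 19)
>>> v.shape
()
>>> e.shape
(3, 7, 19)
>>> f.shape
(19,)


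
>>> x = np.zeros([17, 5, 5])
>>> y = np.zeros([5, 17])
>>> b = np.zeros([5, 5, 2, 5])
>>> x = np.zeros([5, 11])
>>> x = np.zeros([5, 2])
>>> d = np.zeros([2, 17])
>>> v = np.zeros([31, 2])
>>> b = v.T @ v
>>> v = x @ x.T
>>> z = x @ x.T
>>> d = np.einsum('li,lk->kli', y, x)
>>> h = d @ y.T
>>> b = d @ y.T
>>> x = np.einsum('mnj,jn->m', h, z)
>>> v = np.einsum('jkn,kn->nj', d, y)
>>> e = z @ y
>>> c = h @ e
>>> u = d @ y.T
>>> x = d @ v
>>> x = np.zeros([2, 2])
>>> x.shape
(2, 2)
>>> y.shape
(5, 17)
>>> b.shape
(2, 5, 5)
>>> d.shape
(2, 5, 17)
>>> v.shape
(17, 2)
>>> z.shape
(5, 5)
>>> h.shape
(2, 5, 5)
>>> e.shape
(5, 17)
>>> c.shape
(2, 5, 17)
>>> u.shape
(2, 5, 5)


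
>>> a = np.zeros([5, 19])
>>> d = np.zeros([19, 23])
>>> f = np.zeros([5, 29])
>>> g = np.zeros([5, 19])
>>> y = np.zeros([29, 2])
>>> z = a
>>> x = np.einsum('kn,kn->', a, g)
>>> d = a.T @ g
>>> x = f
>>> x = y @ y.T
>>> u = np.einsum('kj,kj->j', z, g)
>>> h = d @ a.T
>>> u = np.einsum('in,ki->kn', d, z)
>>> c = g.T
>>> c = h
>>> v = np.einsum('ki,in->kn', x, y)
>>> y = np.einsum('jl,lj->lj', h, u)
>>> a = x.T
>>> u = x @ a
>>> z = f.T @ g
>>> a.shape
(29, 29)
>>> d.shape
(19, 19)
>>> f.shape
(5, 29)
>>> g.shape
(5, 19)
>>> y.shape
(5, 19)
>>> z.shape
(29, 19)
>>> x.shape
(29, 29)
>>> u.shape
(29, 29)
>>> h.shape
(19, 5)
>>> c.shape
(19, 5)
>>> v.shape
(29, 2)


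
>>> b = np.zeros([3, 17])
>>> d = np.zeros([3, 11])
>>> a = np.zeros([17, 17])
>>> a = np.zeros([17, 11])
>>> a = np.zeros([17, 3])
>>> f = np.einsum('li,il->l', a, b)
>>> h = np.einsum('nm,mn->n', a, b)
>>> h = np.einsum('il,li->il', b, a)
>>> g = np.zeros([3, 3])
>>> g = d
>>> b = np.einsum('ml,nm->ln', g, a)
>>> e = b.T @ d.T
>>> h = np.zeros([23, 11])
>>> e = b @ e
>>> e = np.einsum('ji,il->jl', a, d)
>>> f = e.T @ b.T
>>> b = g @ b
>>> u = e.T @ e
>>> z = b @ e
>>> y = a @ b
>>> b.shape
(3, 17)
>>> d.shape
(3, 11)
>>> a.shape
(17, 3)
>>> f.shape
(11, 11)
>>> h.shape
(23, 11)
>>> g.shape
(3, 11)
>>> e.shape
(17, 11)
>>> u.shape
(11, 11)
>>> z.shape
(3, 11)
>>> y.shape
(17, 17)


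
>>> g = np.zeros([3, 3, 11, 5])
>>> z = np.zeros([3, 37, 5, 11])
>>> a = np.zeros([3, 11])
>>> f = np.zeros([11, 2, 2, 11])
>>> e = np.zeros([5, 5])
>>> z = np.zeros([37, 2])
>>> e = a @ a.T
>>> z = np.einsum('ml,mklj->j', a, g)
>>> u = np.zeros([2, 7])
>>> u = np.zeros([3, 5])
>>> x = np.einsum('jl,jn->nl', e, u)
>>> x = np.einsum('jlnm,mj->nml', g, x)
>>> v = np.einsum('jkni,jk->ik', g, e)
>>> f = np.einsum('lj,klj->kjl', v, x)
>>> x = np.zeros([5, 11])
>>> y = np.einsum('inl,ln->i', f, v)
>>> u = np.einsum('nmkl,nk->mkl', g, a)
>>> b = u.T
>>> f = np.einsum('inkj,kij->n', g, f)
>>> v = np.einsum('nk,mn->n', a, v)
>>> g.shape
(3, 3, 11, 5)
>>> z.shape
(5,)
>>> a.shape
(3, 11)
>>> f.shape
(3,)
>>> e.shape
(3, 3)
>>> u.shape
(3, 11, 5)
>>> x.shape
(5, 11)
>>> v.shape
(3,)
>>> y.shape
(11,)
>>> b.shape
(5, 11, 3)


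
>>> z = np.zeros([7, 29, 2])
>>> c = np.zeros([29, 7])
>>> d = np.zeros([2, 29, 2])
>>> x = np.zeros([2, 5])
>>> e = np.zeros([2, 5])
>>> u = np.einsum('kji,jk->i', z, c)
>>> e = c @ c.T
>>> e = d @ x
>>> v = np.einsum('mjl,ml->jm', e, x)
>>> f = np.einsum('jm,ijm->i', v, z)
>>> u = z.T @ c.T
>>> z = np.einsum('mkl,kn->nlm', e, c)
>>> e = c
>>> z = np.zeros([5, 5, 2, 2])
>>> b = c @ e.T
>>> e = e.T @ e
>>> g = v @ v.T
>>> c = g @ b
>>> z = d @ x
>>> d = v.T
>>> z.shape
(2, 29, 5)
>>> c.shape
(29, 29)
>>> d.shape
(2, 29)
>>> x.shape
(2, 5)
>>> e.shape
(7, 7)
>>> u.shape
(2, 29, 29)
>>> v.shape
(29, 2)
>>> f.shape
(7,)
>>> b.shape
(29, 29)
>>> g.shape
(29, 29)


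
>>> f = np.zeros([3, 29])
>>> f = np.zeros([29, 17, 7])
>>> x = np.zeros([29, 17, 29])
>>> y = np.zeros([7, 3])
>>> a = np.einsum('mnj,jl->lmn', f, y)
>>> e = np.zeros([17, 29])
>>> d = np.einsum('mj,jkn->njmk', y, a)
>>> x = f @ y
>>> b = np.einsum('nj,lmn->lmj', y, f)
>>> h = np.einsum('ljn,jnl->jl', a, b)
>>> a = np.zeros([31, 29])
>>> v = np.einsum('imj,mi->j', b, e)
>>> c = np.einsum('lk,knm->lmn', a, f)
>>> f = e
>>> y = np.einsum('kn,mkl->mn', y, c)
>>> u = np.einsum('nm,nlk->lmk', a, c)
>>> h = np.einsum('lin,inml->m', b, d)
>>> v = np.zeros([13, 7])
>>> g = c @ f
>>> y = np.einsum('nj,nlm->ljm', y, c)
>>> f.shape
(17, 29)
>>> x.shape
(29, 17, 3)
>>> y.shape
(7, 3, 17)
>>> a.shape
(31, 29)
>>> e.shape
(17, 29)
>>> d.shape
(17, 3, 7, 29)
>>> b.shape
(29, 17, 3)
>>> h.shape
(7,)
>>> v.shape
(13, 7)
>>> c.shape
(31, 7, 17)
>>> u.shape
(7, 29, 17)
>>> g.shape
(31, 7, 29)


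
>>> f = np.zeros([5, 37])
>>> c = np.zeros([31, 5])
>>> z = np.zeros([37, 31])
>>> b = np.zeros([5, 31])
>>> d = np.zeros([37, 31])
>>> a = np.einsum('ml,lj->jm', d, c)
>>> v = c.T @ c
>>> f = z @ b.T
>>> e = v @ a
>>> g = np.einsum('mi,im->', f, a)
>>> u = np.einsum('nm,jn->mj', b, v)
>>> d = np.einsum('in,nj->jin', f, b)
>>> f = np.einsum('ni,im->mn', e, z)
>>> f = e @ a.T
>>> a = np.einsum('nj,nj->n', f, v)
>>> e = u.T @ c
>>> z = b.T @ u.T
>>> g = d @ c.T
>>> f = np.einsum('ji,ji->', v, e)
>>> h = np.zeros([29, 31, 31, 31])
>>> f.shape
()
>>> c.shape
(31, 5)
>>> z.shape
(31, 31)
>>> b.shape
(5, 31)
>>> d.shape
(31, 37, 5)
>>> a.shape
(5,)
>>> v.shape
(5, 5)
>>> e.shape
(5, 5)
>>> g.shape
(31, 37, 31)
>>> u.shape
(31, 5)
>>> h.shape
(29, 31, 31, 31)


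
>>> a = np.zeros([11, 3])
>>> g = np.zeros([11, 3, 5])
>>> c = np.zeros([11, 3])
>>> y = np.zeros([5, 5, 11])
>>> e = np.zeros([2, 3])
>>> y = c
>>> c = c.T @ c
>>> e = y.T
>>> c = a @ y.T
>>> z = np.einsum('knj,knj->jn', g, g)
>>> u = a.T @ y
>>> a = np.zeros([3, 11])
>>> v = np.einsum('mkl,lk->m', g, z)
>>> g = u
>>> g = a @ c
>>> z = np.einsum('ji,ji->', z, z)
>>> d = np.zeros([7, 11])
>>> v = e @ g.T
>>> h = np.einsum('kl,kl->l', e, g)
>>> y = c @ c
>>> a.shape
(3, 11)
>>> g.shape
(3, 11)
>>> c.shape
(11, 11)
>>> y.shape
(11, 11)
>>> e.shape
(3, 11)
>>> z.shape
()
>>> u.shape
(3, 3)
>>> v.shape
(3, 3)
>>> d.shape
(7, 11)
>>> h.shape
(11,)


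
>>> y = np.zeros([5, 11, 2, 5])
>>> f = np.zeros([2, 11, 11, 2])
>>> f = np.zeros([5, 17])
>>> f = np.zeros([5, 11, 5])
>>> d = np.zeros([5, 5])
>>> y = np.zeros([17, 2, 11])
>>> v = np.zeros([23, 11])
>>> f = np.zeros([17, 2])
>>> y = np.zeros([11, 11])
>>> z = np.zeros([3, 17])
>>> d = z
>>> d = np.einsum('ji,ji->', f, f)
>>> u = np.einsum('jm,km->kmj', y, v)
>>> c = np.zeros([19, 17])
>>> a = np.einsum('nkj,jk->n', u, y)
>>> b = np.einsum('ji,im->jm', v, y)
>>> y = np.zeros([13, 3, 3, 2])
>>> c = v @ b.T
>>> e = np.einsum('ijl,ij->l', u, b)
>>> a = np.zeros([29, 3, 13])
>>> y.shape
(13, 3, 3, 2)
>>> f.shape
(17, 2)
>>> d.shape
()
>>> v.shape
(23, 11)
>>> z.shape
(3, 17)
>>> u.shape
(23, 11, 11)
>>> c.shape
(23, 23)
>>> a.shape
(29, 3, 13)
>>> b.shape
(23, 11)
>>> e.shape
(11,)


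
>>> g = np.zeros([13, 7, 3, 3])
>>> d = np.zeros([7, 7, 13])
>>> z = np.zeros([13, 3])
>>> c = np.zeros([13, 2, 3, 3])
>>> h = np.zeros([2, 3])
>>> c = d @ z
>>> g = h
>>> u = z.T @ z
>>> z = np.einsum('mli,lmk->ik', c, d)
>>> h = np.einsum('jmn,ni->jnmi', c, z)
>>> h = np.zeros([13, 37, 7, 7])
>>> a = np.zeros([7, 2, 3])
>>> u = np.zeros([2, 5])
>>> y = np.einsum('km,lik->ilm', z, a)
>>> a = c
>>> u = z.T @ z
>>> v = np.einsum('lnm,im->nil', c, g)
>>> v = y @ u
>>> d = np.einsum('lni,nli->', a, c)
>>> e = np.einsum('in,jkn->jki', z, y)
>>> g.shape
(2, 3)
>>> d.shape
()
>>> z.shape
(3, 13)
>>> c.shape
(7, 7, 3)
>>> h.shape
(13, 37, 7, 7)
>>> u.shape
(13, 13)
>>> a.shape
(7, 7, 3)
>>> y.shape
(2, 7, 13)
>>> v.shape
(2, 7, 13)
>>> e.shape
(2, 7, 3)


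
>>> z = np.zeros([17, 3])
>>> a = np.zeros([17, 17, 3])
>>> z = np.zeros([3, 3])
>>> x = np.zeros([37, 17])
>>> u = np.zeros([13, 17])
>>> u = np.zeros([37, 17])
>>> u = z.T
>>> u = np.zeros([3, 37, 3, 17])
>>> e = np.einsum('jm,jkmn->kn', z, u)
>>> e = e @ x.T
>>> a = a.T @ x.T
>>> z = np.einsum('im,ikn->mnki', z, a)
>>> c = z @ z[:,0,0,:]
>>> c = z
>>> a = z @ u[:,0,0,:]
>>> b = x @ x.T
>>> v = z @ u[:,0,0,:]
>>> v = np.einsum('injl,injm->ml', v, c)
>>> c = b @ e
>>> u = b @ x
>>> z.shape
(3, 37, 17, 3)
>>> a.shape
(3, 37, 17, 17)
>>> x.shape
(37, 17)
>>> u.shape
(37, 17)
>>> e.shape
(37, 37)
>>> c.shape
(37, 37)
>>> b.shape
(37, 37)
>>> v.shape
(3, 17)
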